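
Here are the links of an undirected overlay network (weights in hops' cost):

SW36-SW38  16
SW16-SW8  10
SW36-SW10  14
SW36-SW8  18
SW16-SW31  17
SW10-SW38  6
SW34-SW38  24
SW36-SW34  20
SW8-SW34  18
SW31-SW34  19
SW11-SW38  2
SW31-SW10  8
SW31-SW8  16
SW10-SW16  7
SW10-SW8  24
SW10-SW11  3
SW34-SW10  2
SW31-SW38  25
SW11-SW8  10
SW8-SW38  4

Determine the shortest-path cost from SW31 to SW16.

Running Dijkstra from SW31:
SW31: 0
SW10: 8  (via SW31)
SW34: 10  (via SW10)
SW11: 11  (via SW10)
SW38: 13  (via SW11)
SW16: 15  (via SW10)
Shortest route: SW31 → SW10 → SW16 = 15 hops' cost.

15 hops' cost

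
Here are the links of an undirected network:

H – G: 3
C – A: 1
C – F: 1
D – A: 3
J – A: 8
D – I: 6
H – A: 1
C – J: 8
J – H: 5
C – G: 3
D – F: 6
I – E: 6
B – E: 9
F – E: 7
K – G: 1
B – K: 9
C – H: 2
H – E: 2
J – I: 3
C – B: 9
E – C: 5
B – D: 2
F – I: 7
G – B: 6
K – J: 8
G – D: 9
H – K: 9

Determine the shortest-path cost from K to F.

Compare a few routes:
K–G–C–F: 1+3+1 = 5
K–G–H–A–C–F: 1+3+1+1+1 = 7
K–G–H–E–C–F: 1+3+2+5+1 = 12
K–G–H–C–F: 1+3+2+1 = 7
The minimum is 5 via K–G–C–F.

5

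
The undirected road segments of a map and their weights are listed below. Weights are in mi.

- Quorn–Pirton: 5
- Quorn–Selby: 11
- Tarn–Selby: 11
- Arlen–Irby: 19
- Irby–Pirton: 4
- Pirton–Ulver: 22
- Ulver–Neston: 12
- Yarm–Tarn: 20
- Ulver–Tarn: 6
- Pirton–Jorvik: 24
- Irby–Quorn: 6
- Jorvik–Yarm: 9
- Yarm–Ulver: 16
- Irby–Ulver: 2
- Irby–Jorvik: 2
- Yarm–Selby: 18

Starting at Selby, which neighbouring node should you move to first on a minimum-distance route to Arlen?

Quorn

Compare a few routes:
Selby–Quorn–Irby–Arlen: 11+6+19 = 36
Selby–Tarn–Ulver–Irby–Arlen: 11+6+2+19 = 38
Selby–Quorn–Pirton–Irby–Arlen: 11+5+4+19 = 39
The minimum is 36 mi via Selby–Quorn–Irby–Arlen.
So from Selby the first move is to Quorn.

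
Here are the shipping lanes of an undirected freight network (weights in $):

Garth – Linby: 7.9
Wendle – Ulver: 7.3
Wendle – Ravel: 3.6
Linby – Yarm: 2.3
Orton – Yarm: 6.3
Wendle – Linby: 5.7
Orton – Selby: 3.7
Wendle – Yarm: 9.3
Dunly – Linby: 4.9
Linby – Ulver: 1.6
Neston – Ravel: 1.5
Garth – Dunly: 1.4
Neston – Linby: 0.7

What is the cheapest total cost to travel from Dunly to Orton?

$13.5

Settle nodes by increasing distance from Dunly:
Dunly: 0
Garth: 1.4  (via Dunly)
Linby: 4.9  (via Dunly)
Neston: 5.6  (via Linby)
Ulver: 6.5  (via Linby)
Ravel: 7.1  (via Neston)
Yarm: 7.2  (via Linby)
Wendle: 10.6  (via Linby)
Orton: 13.5  (via Yarm)
Shortest route: Dunly → Linby → Yarm → Orton = $13.5.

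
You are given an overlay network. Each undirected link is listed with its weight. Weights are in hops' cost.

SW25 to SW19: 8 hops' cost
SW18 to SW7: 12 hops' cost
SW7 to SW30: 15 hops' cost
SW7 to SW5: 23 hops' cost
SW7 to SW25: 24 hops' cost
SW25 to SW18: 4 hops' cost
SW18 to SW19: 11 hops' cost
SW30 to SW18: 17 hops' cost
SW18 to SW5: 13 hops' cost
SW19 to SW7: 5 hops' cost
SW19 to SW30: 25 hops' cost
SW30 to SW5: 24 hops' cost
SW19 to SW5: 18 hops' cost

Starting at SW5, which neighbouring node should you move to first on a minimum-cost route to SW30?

SW30

Enumerating some paths:
SW5–SW30: 24 = 24
SW5–SW18–SW30: 13+17 = 30
Cheapest is SW5–SW30 at 24 hops' cost.
So from SW5 the first move is to SW30.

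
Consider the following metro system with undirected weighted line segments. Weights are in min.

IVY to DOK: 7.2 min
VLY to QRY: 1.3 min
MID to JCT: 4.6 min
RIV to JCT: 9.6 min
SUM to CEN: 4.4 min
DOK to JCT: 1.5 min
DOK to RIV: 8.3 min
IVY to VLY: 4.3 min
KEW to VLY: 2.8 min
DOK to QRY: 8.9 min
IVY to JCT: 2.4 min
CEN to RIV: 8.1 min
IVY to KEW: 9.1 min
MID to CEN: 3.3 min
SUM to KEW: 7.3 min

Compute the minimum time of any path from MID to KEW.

14.1 min

Running Dijkstra from MID:
MID: 0
CEN: 3.3  (via MID)
JCT: 4.6  (via MID)
DOK: 6.1  (via JCT)
IVY: 7  (via JCT)
SUM: 7.7  (via CEN)
VLY: 11.3  (via IVY)
RIV: 11.4  (via CEN)
QRY: 12.6  (via VLY)
KEW: 14.1  (via VLY)
Shortest route: MID → JCT → IVY → VLY → KEW = 14.1 min.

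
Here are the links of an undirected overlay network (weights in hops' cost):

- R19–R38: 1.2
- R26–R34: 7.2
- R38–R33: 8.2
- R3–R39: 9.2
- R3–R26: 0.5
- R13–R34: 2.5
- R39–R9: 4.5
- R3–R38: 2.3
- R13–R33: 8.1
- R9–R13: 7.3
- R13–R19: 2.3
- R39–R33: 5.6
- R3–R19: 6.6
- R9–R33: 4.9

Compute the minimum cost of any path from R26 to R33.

Running Dijkstra from R26:
R26: 0
R3: 0.5  (via R26)
R38: 2.8  (via R3)
R19: 4  (via R38)
R13: 6.3  (via R19)
R34: 7.2  (via R26)
R39: 9.7  (via R3)
R33: 11  (via R38)
Shortest route: R26 → R3 → R38 → R33 = 11 hops' cost.

11 hops' cost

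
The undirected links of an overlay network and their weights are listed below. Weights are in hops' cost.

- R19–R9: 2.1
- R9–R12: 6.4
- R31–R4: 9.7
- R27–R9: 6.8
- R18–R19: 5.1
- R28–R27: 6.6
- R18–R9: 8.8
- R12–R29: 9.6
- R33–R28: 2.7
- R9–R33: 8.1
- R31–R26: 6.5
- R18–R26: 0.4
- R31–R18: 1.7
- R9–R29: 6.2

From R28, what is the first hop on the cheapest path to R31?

R33

Enumerating some paths:
R28 → R33 → R9 → R18 → R31: 2.7+8.1+8.8+1.7 = 21.3
R28 → R33 → R9 → R19 → R18 → R31: 2.7+8.1+2.1+5.1+1.7 = 19.7
Cheapest is R28 → R33 → R9 → R19 → R18 → R31 at 19.7 hops' cost.
So from R28 the first move is to R33.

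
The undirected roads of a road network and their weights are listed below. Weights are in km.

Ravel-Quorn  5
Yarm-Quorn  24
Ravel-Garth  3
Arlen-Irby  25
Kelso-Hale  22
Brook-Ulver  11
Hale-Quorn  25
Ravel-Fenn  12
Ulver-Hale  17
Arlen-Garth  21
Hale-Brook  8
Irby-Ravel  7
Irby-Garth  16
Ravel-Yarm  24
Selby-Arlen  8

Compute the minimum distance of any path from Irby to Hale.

37 km

Settle nodes by increasing distance from Irby:
Irby: 0
Ravel: 7  (via Irby)
Garth: 10  (via Ravel)
Quorn: 12  (via Ravel)
Fenn: 19  (via Ravel)
Arlen: 25  (via Irby)
Yarm: 31  (via Ravel)
Selby: 33  (via Arlen)
Hale: 37  (via Quorn)
Shortest route: Irby → Ravel → Quorn → Hale = 37 km.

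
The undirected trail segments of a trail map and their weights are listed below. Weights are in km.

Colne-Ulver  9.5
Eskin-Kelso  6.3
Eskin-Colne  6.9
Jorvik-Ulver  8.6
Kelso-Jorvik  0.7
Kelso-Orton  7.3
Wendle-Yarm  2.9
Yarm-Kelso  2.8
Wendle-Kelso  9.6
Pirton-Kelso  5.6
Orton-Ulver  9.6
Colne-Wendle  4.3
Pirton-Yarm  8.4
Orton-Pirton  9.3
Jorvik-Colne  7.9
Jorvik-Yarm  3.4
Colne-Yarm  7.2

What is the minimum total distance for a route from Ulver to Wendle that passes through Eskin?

26.8 km

Shortest Ulver→Eskin: Ulver → Jorvik → Kelso → Eskin = 15.6
Best Eskin to Wendle: Eskin → Colne → Wendle costing 11.2
Total via Eskin: 15.6 + 11.2 = 26.8 km.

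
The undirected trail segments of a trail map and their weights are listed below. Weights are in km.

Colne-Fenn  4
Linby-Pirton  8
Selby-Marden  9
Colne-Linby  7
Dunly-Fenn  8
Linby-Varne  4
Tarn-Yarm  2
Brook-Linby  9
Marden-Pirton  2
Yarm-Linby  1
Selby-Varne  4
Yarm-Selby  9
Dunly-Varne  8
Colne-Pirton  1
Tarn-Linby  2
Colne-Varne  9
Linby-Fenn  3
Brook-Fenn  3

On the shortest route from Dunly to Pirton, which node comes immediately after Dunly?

Candidate routes:
Dunly → Fenn → Colne → Pirton: 8+4+1 = 13
Dunly → Fenn → Linby → Colne → Pirton: 8+3+7+1 = 19
Dunly → Varne → Colne → Pirton: 8+9+1 = 18
Cheapest is Dunly → Fenn → Colne → Pirton at 13 km.
So from Dunly the first move is to Fenn.

Fenn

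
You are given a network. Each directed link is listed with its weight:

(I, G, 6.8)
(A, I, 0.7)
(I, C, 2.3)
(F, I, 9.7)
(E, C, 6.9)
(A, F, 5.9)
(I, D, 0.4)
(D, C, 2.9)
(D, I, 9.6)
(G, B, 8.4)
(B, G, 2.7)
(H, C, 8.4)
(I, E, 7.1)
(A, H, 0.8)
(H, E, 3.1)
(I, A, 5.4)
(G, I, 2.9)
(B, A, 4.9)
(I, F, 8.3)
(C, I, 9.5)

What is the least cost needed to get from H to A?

23.3

Running Dijkstra from H:
H: 0
E: 3.1  (via H)
C: 8.4  (via H)
I: 17.9  (via C)
D: 18.3  (via I)
A: 23.3  (via I)
Shortest route: H–C–I–A = 23.3.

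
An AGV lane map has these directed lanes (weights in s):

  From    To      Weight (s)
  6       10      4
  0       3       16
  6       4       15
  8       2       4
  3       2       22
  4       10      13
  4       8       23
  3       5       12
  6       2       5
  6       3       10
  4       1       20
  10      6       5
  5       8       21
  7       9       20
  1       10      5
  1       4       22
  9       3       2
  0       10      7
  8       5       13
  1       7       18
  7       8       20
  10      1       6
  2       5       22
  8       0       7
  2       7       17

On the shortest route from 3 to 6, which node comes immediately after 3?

5

Compare a few routes:
3–2–7–8–0–10–6: 22+17+20+7+7+5 = 78
3–5–8–0–10–6: 12+21+7+7+5 = 52
Cheapest is 3–5–8–0–10–6 at 52 s.
So from 3 the first move is to 5.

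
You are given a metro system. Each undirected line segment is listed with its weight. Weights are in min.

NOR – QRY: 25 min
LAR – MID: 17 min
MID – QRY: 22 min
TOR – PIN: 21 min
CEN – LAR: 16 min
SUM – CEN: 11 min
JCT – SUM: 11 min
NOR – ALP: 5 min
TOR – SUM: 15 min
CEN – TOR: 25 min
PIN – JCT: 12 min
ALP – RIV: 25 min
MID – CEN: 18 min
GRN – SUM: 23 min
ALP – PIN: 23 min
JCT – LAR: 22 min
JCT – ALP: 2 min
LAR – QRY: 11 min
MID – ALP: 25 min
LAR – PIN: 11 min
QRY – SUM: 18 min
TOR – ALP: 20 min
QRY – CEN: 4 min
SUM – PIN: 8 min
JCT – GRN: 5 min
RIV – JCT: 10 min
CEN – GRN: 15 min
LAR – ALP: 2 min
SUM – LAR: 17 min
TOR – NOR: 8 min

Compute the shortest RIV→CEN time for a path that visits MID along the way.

49 min

Best RIV to MID: RIV → JCT → ALP → LAR → MID costing 31
Best MID to CEN: MID → CEN costing 18
Total via MID: 31 + 18 = 49 min.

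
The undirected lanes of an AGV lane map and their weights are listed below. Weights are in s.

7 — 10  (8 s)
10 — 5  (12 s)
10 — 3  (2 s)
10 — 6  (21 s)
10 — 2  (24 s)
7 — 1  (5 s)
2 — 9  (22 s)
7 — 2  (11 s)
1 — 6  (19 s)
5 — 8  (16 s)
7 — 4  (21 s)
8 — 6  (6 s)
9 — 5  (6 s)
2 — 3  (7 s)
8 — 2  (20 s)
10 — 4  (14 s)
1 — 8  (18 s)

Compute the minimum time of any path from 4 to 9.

Settle nodes by increasing distance from 4:
4: 0
10: 14  (via 4)
3: 16  (via 10)
7: 21  (via 4)
2: 23  (via 3)
1: 26  (via 7)
5: 26  (via 10)
9: 32  (via 5)
Shortest route: 4–10–5–9 = 32 s.

32 s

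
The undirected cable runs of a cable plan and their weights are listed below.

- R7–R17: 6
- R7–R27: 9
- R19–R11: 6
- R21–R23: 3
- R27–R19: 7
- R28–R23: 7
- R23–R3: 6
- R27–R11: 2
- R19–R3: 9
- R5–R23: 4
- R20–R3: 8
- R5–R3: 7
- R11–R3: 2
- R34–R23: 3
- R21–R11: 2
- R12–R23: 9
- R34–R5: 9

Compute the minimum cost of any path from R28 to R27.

14

Running Dijkstra from R28:
R28: 0
R23: 7  (via R28)
R34: 10  (via R23)
R21: 10  (via R23)
R5: 11  (via R23)
R11: 12  (via R21)
R3: 13  (via R23)
R27: 14  (via R11)
Shortest route: R28–R23–R21–R11–R27 = 14.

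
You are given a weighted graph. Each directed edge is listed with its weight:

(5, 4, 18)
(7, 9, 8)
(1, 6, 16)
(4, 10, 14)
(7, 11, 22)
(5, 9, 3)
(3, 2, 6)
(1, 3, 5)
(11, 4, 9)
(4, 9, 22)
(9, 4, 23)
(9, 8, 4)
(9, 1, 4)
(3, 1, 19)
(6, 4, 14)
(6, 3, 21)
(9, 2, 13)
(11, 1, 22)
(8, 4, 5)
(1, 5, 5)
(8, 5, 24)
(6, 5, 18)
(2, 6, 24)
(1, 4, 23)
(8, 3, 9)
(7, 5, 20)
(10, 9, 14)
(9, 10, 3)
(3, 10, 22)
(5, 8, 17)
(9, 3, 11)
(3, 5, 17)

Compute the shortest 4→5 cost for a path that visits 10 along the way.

Shortest 4→10: 4 → 10 = 14
Best 10 to 5: 10 → 9 → 1 → 5 costing 23
Total via 10: 14 + 23 = 37.

37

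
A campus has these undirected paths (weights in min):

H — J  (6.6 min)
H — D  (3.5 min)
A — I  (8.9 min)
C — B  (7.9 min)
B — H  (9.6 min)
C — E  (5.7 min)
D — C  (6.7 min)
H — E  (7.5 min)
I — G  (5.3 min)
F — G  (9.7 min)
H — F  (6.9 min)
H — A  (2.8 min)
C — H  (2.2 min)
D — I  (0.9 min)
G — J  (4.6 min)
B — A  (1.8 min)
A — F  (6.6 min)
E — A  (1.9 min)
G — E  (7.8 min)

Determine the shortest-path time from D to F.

Settle nodes by increasing distance from D:
D: 0
I: 0.9  (via D)
H: 3.5  (via D)
C: 5.7  (via H)
G: 6.2  (via I)
A: 6.3  (via H)
B: 8.1  (via A)
E: 8.2  (via A)
J: 10.1  (via H)
F: 10.4  (via H)
Shortest route: D–H–F = 10.4 min.

10.4 min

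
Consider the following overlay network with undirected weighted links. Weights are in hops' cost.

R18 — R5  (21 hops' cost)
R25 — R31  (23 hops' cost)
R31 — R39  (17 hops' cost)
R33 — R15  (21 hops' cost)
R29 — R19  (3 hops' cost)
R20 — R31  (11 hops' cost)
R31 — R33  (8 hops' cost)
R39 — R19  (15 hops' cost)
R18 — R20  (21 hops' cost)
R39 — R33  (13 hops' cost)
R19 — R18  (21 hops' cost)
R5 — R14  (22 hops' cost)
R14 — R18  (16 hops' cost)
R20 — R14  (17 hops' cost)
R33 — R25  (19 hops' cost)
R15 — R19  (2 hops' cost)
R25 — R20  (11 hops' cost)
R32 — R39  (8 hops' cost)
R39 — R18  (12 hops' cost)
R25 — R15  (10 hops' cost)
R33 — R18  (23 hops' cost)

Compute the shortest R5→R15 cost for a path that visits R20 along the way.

60 hops' cost

Shortest R5→R20: R5 → R14 → R20 = 39
Best R20 to R15: R20 → R25 → R15 costing 21
Total via R20: 39 + 21 = 60 hops' cost.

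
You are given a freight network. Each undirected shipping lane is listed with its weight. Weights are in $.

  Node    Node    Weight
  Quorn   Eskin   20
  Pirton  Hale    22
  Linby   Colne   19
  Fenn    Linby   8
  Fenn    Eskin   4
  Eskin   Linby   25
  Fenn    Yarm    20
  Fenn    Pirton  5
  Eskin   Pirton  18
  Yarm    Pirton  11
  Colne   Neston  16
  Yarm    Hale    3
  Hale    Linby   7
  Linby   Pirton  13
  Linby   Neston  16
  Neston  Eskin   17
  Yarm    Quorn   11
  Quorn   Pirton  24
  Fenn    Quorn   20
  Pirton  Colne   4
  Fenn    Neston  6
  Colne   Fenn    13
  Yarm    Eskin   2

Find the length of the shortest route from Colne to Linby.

Enumerating some paths:
Colne–Linby: 19 = 19
Colne–Pirton–Linby: 4+13 = 17
Cheapest is Colne–Pirton–Linby at $17.

$17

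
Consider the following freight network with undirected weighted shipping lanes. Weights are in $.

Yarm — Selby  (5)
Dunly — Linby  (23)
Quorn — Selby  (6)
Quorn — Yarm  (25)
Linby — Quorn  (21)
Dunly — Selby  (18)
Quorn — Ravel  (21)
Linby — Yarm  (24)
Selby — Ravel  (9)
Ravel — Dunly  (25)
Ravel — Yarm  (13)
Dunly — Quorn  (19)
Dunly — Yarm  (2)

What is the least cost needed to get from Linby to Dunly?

$23

Shortest distances from Linby:
Linby: 0
Quorn: 21  (via Linby)
Dunly: 23  (via Linby)
Shortest route: Linby → Dunly = $23.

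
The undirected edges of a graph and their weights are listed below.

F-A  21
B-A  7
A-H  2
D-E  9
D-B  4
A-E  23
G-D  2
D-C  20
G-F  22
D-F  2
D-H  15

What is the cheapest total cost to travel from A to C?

Enumerating some paths:
A - B - D - C: 7+4+20 = 31
A - H - D - C: 2+15+20 = 37
A - F - D - C: 21+2+20 = 43
Cheapest is A - B - D - C at 31.

31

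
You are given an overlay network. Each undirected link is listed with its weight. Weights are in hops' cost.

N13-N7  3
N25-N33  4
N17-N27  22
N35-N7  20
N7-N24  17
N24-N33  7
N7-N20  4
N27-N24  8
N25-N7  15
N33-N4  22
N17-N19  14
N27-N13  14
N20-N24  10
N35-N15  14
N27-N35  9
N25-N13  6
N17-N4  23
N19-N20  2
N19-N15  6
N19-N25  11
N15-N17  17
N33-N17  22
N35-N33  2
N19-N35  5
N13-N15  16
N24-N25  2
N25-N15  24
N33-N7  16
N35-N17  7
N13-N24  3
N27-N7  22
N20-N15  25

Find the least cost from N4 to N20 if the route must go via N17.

Shortest N4→N17: N4–N17 = 23
Shortest N17→N20: N17–N35–N19–N20 = 14
Total via N17: 23 + 14 = 37 hops' cost.

37 hops' cost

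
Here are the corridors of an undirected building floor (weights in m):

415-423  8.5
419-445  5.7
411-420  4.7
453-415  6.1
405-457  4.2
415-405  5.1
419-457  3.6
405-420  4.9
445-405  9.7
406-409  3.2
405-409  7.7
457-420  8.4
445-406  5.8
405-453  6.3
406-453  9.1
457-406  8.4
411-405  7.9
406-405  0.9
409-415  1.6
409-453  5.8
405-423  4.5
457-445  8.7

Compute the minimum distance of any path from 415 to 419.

Candidate routes:
415–405–457–419: 5.1+4.2+3.6 = 12.9
415–409–406–405–457–419: 1.6+3.2+0.9+4.2+3.6 = 13.5
The minimum is 12.9 m via 415–405–457–419.

12.9 m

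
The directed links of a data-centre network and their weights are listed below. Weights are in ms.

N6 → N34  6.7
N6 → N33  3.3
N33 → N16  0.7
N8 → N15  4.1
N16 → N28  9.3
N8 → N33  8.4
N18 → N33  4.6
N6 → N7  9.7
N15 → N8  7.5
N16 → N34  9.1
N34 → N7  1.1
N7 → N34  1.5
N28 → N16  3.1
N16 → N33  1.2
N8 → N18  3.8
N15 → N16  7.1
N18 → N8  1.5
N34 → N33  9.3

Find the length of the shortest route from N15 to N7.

Shortest distances from N15:
N15: 0
N16: 7.1  (via N15)
N8: 7.5  (via N15)
N33: 8.3  (via N16)
N18: 11.3  (via N8)
N34: 16.2  (via N16)
N28: 16.4  (via N16)
N7: 17.3  (via N34)
Shortest route: N15 → N16 → N34 → N7 = 17.3 ms.

17.3 ms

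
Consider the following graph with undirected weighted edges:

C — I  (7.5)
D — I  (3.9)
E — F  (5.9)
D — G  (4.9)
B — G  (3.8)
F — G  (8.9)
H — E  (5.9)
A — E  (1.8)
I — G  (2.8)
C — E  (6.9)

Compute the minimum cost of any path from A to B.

20.4

Enumerating some paths:
A → E → F → G → B: 1.8+5.9+8.9+3.8 = 20.4
A → E → C → I → D → G → B: 1.8+6.9+7.5+3.9+4.9+3.8 = 28.8
A → E → C → I → G → B: 1.8+6.9+7.5+2.8+3.8 = 22.8
The minimum is 20.4 via A → E → F → G → B.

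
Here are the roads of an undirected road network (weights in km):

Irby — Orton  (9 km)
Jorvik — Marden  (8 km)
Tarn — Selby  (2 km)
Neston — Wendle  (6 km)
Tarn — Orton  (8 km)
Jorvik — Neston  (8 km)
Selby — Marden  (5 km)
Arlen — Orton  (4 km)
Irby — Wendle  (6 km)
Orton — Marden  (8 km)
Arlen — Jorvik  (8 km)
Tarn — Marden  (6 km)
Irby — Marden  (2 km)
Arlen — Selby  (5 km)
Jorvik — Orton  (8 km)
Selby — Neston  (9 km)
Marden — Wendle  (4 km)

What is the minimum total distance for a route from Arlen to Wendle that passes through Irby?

18 km

Best Arlen to Irby: Arlen–Selby–Marden–Irby costing 12
Shortest Irby→Wendle: Irby–Wendle = 6
Total via Irby: 12 + 6 = 18 km.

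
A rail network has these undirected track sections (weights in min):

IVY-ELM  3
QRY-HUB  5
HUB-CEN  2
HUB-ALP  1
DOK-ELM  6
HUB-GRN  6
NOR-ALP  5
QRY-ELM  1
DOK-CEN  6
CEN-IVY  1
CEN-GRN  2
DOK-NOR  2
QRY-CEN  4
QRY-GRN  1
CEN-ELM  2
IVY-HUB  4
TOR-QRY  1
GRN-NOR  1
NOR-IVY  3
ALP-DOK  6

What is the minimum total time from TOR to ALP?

7 min

Shortest distances from TOR:
TOR: 0
QRY: 1  (via TOR)
ELM: 2  (via QRY)
GRN: 2  (via QRY)
NOR: 3  (via GRN)
CEN: 4  (via ELM)
IVY: 5  (via ELM)
DOK: 5  (via NOR)
HUB: 6  (via QRY)
ALP: 7  (via HUB)
Shortest route: TOR → QRY → HUB → ALP = 7 min.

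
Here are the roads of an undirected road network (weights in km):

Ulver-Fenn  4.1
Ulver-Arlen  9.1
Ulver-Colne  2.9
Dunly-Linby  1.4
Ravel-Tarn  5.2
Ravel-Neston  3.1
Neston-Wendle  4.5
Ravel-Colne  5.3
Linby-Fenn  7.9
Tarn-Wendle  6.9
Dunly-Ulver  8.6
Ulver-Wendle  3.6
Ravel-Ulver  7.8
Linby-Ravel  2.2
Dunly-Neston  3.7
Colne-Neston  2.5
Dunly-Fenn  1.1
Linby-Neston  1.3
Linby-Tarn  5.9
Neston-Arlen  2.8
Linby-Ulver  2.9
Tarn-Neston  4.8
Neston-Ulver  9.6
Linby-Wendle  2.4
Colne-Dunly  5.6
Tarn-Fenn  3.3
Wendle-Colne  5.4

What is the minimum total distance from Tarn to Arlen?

7.6 km

Compare a few routes:
Tarn - Linby - Neston - Arlen: 5.9+1.3+2.8 = 10
Tarn - Neston - Arlen: 4.8+2.8 = 7.6
Tarn - Fenn - Dunly - Linby - Neston - Arlen: 3.3+1.1+1.4+1.3+2.8 = 9.9
Cheapest is Tarn - Neston - Arlen at 7.6 km.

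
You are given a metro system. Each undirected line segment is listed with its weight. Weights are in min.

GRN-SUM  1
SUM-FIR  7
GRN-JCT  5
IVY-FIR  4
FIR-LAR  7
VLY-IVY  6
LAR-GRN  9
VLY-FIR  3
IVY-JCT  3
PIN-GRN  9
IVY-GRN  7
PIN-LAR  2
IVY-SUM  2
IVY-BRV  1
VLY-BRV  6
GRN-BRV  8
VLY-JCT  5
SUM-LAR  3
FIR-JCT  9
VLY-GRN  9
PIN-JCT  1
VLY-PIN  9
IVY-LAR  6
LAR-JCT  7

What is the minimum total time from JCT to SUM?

5 min

Enumerating some paths:
JCT → IVY → SUM: 3+2 = 5
JCT → PIN → LAR → SUM: 1+2+3 = 6
The minimum is 5 min via JCT → IVY → SUM.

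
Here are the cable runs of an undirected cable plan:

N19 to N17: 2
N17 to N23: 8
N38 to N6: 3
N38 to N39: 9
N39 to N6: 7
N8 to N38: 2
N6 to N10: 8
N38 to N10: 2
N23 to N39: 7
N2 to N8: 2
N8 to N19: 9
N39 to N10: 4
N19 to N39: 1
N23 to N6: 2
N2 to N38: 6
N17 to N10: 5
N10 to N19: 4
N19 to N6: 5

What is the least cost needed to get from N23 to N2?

9

Compare a few routes:
N23 → N6 → N38 → N2: 2+3+6 = 11
N23 → N39 → N10 → N38 → N8 → N2: 7+4+2+2+2 = 17
N23 → N6 → N38 → N8 → N2: 2+3+2+2 = 9
N23 → N6 → N10 → N38 → N8 → N2: 2+8+2+2+2 = 16
The minimum is 9 via N23 → N6 → N38 → N8 → N2.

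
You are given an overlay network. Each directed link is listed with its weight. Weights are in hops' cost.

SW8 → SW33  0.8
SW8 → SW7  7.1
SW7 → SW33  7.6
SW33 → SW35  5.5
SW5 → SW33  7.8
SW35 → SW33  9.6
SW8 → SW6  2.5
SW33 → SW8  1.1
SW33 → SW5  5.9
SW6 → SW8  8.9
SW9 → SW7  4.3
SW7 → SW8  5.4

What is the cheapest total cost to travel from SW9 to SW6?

Enumerating some paths:
SW9–SW7–SW8–SW6: 4.3+5.4+2.5 = 12.2
SW9–SW7–SW33–SW8–SW6: 4.3+7.6+1.1+2.5 = 15.5
The minimum is 12.2 hops' cost via SW9–SW7–SW8–SW6.

12.2 hops' cost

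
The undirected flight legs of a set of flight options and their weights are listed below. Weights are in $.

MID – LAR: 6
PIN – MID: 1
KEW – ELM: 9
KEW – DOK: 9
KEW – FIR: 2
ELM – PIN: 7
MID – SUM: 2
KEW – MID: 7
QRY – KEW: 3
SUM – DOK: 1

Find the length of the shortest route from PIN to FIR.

Compare a few routes:
PIN–MID–SUM–DOK–KEW–FIR: 1+2+1+9+2 = 15
PIN–MID–KEW–FIR: 1+7+2 = 10
Cheapest is PIN–MID–KEW–FIR at $10.

$10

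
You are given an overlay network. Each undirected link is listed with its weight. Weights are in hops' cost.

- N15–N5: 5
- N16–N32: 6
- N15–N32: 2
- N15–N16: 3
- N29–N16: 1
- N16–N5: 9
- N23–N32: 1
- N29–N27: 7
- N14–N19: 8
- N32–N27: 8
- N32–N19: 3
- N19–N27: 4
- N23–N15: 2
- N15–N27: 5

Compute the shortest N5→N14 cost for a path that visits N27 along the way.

Best N5 to N27: N5 → N15 → N27 costing 10
Best N27 to N14: N27 → N19 → N14 costing 12
Total via N27: 10 + 12 = 22 hops' cost.

22 hops' cost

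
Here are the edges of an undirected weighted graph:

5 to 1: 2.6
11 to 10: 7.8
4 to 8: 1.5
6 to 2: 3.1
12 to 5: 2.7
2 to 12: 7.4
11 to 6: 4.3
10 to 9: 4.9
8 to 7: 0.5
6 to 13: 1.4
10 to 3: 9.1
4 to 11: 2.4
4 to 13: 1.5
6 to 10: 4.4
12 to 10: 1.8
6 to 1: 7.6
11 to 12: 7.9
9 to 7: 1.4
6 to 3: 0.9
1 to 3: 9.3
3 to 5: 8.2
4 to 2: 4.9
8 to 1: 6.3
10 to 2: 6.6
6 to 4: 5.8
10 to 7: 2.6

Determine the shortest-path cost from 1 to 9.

8.2

Enumerating some paths:
1 - 8 - 7 - 9: 6.3+0.5+1.4 = 8.2
1 - 5 - 12 - 10 - 7 - 9: 2.6+2.7+1.8+2.6+1.4 = 11.1
Cheapest is 1 - 8 - 7 - 9 at 8.2.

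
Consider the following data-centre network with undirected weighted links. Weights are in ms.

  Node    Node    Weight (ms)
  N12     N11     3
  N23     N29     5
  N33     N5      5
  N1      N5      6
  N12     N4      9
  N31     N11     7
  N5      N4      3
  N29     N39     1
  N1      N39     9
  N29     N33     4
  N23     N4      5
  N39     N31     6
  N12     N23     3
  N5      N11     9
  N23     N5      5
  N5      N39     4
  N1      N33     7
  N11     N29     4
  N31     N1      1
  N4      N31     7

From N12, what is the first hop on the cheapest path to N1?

N11

Compare a few routes:
N12–N11–N31–N1: 3+7+1 = 11
N12–N11–N29–N39–N31–N1: 3+4+1+6+1 = 15
N12–N23–N5–N1: 3+5+6 = 14
The minimum is 11 ms via N12–N11–N31–N1.
So from N12 the first move is to N11.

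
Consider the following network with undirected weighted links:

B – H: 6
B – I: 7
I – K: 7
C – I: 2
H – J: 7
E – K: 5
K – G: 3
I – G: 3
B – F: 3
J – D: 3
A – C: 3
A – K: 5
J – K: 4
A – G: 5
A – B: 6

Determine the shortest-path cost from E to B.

16

Candidate routes:
E - K - G - I - B: 5+3+3+7 = 18
E - K - A - B: 5+5+6 = 16
Cheapest is E - K - A - B at 16.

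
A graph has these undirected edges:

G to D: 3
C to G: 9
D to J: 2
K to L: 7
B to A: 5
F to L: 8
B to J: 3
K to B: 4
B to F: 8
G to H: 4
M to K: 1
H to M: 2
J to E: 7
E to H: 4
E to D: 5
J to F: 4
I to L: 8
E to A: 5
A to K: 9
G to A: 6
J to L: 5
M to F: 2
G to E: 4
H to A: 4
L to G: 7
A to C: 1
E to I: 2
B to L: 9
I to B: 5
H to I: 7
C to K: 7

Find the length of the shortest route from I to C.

Compare a few routes:
I–H–A–C: 7+4+1 = 12
I–E–H–A–C: 2+4+4+1 = 11
I–B–A–C: 5+5+1 = 11
I–E–A–C: 2+5+1 = 8
The minimum is 8 via I–E–A–C.

8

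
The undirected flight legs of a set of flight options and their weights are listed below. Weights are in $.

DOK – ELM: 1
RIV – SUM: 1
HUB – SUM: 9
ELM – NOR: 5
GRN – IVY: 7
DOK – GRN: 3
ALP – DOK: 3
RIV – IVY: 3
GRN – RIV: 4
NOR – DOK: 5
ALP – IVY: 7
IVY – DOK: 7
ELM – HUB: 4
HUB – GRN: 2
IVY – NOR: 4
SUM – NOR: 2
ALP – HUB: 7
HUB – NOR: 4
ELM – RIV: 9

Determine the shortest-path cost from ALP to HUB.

Candidate routes:
ALP–HUB: 7 = 7
ALP–DOK–GRN–HUB: 3+3+2 = 8
Cheapest is ALP–HUB at $7.

$7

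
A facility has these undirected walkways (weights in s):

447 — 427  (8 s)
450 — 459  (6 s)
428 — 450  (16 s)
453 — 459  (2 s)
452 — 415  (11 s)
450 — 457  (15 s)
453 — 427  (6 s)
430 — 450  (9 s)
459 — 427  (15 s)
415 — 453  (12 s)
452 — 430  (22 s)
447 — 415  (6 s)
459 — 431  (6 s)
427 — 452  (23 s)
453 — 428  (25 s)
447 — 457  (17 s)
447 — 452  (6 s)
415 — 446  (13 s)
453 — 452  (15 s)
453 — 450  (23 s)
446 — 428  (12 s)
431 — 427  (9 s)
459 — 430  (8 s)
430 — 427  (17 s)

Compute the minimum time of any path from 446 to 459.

Compare a few routes:
446 - 415 - 447 - 427 - 453 - 459: 13+6+8+6+2 = 35
446 - 415 - 453 - 459: 13+12+2 = 27
446 - 428 - 450 - 459: 12+16+6 = 34
Cheapest is 446 - 415 - 453 - 459 at 27 s.

27 s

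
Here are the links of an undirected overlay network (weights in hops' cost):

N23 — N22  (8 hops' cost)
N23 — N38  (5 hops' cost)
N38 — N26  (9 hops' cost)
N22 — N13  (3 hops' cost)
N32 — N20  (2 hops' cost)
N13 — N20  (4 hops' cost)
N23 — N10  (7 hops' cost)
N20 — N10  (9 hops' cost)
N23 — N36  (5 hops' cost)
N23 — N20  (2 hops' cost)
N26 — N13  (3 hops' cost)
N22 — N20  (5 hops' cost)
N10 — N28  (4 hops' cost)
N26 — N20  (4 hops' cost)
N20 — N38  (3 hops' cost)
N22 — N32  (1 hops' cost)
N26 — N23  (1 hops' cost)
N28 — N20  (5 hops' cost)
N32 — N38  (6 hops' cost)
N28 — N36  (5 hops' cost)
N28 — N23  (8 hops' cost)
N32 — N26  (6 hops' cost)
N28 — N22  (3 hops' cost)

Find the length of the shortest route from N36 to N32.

9 hops' cost

Settle nodes by increasing distance from N36:
N36: 0
N28: 5  (via N36)
N23: 5  (via N36)
N26: 6  (via N23)
N20: 7  (via N23)
N22: 8  (via N28)
N32: 9  (via N20)
Shortest route: N36 → N23 → N20 → N32 = 9 hops' cost.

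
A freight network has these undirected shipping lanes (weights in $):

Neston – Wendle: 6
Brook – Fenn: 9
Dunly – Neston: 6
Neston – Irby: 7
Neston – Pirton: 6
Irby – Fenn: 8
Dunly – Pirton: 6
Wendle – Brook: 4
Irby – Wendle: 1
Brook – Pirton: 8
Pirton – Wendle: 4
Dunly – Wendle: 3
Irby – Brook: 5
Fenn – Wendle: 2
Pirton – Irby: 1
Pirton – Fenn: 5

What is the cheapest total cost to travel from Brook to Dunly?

Settle nodes by increasing distance from Brook:
Brook: 0
Wendle: 4  (via Brook)
Irby: 5  (via Brook)
Pirton: 6  (via Irby)
Fenn: 6  (via Wendle)
Dunly: 7  (via Wendle)
Shortest route: Brook–Wendle–Dunly = $7.

$7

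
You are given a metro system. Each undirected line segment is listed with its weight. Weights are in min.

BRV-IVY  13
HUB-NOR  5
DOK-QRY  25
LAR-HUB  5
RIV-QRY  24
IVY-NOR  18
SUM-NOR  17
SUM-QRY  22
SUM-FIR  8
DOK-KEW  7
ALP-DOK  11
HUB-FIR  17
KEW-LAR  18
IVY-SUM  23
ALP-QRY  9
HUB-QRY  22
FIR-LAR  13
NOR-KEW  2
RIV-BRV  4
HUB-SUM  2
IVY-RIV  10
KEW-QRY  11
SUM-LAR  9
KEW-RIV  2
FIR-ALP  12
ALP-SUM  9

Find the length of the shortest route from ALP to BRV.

Compare a few routes:
ALP → SUM → NOR → KEW → RIV → BRV: 9+17+2+2+4 = 34
ALP → DOK → KEW → RIV → BRV: 11+7+2+4 = 24
ALP → FIR → SUM → HUB → NOR → KEW → RIV → BRV: 12+8+2+5+2+2+4 = 35
ALP → QRY → KEW → RIV → BRV: 9+11+2+4 = 26
The minimum is 24 min via ALP → DOK → KEW → RIV → BRV.

24 min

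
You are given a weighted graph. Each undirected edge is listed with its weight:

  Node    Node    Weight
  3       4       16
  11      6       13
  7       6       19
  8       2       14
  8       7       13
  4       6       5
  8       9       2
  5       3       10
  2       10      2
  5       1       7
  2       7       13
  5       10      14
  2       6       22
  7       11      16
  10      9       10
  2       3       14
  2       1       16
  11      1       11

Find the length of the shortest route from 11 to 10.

29

Settle nodes by increasing distance from 11:
11: 0
1: 11  (via 11)
6: 13  (via 11)
7: 16  (via 11)
4: 18  (via 6)
5: 18  (via 1)
2: 27  (via 1)
3: 28  (via 5)
8: 29  (via 7)
10: 29  (via 2)
Shortest route: 11–1–2–10 = 29.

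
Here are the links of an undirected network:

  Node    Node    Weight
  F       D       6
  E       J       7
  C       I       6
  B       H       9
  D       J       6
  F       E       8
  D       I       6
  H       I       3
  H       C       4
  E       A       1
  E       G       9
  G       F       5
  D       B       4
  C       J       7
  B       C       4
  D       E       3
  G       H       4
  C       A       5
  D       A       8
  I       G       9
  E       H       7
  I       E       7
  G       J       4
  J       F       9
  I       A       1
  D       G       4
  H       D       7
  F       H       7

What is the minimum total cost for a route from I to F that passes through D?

Shortest I→D: I → A → E → D = 5
Shortest D→F: D → F = 6
Total via D: 5 + 6 = 11.

11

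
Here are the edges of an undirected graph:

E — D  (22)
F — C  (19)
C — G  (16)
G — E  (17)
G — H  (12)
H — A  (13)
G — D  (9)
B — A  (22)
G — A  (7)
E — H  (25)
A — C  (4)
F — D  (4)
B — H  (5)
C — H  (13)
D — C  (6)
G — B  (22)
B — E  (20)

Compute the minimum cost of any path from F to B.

28

Compare a few routes:
F–D–C–A–H–B: 4+6+4+13+5 = 32
F–D–C–H–B: 4+6+13+5 = 28
F–D–G–H–B: 4+9+12+5 = 30
Cheapest is F–D–C–H–B at 28.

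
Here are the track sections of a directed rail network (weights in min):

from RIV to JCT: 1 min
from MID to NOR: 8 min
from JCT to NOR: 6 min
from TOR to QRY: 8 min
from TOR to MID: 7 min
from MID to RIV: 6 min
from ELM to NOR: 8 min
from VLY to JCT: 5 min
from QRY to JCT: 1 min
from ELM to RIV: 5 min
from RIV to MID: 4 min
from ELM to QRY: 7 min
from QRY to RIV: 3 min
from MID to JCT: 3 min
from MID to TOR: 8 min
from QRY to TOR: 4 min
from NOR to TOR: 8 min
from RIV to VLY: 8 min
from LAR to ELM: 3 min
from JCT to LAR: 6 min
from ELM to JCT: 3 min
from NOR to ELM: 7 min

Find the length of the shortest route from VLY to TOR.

Running Dijkstra from VLY:
VLY: 0
JCT: 5  (via VLY)
LAR: 11  (via JCT)
NOR: 11  (via JCT)
ELM: 14  (via LAR)
RIV: 19  (via ELM)
TOR: 19  (via NOR)
Shortest route: VLY–JCT–NOR–TOR = 19 min.

19 min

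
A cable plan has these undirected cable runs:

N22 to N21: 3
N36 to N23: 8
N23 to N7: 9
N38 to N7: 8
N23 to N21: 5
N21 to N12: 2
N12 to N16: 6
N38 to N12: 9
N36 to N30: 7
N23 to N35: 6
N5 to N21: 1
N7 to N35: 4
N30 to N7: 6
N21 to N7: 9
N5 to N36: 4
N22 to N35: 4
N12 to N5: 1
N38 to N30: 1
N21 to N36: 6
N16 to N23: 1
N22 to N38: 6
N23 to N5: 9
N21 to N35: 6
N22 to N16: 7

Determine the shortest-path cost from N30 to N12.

10

Running Dijkstra from N30:
N30: 0
N38: 1  (via N30)
N7: 6  (via N30)
N22: 7  (via N38)
N36: 7  (via N30)
N35: 10  (via N7)
N21: 10  (via N22)
N12: 10  (via N38)
Shortest route: N30–N38–N12 = 10.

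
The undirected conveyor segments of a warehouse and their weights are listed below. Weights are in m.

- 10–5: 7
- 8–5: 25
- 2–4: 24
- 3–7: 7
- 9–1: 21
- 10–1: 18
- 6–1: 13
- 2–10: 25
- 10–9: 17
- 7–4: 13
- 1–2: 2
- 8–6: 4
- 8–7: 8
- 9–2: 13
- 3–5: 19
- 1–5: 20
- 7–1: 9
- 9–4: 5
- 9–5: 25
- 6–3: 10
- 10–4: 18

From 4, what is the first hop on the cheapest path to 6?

7

Enumerating some paths:
4–7–3–6: 13+7+10 = 30
4–7–8–6: 13+8+4 = 25
The minimum is 25 m via 4–7–8–6.
So from 4 the first move is to 7.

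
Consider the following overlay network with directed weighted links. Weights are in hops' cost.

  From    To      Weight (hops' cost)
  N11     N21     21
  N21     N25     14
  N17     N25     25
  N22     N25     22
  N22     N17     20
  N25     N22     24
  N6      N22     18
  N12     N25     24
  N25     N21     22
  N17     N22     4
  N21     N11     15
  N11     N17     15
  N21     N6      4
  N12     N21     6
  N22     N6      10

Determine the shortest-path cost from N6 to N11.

Compare a few routes:
N6 → N22 → N25 → N21 → N11: 18+22+22+15 = 77
N6 → N22 → N17 → N25 → N21 → N11: 18+20+25+22+15 = 100
The minimum is 77 hops' cost via N6 → N22 → N25 → N21 → N11.

77 hops' cost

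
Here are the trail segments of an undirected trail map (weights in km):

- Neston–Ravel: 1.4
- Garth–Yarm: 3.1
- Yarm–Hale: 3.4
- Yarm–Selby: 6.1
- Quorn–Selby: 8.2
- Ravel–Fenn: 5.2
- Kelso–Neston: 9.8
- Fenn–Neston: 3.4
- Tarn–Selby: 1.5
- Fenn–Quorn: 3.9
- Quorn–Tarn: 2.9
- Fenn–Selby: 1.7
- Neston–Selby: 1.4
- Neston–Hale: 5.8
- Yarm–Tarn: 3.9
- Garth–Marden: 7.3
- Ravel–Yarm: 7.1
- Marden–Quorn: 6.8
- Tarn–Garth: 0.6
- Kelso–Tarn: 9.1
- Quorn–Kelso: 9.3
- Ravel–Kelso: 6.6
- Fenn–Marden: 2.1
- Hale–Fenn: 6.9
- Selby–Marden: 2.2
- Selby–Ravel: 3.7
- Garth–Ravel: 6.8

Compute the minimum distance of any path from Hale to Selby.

Settle nodes by increasing distance from Hale:
Hale: 0
Yarm: 3.4  (via Hale)
Neston: 5.8  (via Hale)
Garth: 6.5  (via Yarm)
Fenn: 6.9  (via Hale)
Tarn: 7.1  (via Garth)
Selby: 7.2  (via Neston)
Shortest route: Hale–Neston–Selby = 7.2 km.

7.2 km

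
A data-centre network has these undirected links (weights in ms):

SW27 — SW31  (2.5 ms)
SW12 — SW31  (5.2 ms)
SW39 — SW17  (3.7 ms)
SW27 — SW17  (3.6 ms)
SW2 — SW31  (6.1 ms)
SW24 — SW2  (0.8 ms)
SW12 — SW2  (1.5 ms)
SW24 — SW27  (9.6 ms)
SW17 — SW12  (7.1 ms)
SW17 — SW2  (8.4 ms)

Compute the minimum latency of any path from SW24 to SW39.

12.9 ms

Compare a few routes:
SW24 - SW2 - SW31 - SW27 - SW17 - SW39: 0.8+6.1+2.5+3.6+3.7 = 16.7
SW24 - SW2 - SW12 - SW17 - SW39: 0.8+1.5+7.1+3.7 = 13.1
SW24 - SW2 - SW17 - SW39: 0.8+8.4+3.7 = 12.9
Cheapest is SW24 - SW2 - SW17 - SW39 at 12.9 ms.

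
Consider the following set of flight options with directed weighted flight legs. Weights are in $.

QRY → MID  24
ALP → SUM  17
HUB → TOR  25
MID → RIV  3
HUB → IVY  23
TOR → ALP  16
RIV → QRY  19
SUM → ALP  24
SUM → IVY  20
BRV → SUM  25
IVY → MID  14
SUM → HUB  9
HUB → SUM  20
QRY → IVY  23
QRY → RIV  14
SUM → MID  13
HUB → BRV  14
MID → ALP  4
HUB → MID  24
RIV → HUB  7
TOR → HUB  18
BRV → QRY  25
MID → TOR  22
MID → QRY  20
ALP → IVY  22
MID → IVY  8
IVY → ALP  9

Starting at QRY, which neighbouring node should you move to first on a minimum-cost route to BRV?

Compare a few routes:
QRY → MID → ALP → SUM → HUB → BRV: 24+4+17+9+14 = 68
QRY → IVY → MID → RIV → HUB → BRV: 23+14+3+7+14 = 61
QRY → MID → RIV → HUB → BRV: 24+3+7+14 = 48
QRY → RIV → HUB → BRV: 14+7+14 = 35
Cheapest is QRY → RIV → HUB → BRV at $35.
So from QRY the first move is to RIV.

RIV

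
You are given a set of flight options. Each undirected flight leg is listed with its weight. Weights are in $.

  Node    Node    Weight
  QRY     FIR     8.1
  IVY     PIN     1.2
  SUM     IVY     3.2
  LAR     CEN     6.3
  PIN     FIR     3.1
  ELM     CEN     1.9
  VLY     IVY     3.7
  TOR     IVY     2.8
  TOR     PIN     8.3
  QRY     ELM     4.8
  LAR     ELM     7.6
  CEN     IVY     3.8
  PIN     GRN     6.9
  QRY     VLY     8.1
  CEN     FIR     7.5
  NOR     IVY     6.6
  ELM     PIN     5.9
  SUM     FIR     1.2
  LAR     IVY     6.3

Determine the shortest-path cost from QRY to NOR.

Shortest distances from QRY:
QRY: 0
ELM: 4.8  (via QRY)
CEN: 6.7  (via ELM)
VLY: 8.1  (via QRY)
FIR: 8.1  (via QRY)
SUM: 9.3  (via FIR)
IVY: 10.5  (via CEN)
PIN: 10.7  (via ELM)
LAR: 12.4  (via ELM)
TOR: 13.3  (via IVY)
NOR: 17.1  (via IVY)
Shortest route: QRY → ELM → CEN → IVY → NOR = $17.1.

$17.1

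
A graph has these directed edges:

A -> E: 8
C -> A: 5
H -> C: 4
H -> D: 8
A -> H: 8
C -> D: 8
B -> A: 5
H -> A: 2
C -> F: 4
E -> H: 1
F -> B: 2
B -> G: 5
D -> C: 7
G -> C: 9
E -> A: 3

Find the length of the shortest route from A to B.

18

Shortest distances from A:
A: 0
E: 8  (via A)
H: 8  (via A)
C: 12  (via H)
D: 16  (via H)
F: 16  (via C)
B: 18  (via F)
Shortest route: A → H → C → F → B = 18.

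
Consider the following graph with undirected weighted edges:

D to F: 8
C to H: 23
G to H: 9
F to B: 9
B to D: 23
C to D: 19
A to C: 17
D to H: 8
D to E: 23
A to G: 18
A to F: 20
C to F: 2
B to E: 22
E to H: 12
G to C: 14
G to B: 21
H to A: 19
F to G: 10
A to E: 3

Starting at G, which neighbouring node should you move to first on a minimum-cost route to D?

H

Candidate routes:
G - H - D: 9+8 = 17
G - F - D: 10+8 = 18
G - C - F - D: 14+2+8 = 24
The minimum is 17 via G - H - D.
So from G the first move is to H.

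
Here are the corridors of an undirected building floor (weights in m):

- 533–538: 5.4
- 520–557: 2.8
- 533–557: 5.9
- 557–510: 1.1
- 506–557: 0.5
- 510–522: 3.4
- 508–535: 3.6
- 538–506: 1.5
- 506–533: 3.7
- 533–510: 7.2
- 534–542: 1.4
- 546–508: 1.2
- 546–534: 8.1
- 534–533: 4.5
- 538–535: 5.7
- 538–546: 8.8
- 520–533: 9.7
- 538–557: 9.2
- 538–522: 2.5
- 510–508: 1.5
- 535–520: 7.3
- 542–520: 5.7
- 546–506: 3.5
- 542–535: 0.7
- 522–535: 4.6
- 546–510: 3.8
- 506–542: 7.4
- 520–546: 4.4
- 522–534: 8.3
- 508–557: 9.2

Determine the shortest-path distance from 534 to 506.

Candidate routes:
534–533–506: 4.5+3.7 = 8.2
534–542–506: 1.4+7.4 = 8.8
Cheapest is 534–533–506 at 8.2 m.

8.2 m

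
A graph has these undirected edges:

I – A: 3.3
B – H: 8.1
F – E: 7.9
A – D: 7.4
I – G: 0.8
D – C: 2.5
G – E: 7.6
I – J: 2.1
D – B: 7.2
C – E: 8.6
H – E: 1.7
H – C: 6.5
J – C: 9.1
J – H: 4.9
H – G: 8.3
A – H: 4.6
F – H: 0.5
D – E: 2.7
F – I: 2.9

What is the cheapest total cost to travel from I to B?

Shortest distances from I:
I: 0
G: 0.8  (via I)
J: 2.1  (via I)
F: 2.9  (via I)
A: 3.3  (via I)
H: 3.4  (via F)
E: 5.1  (via H)
D: 7.8  (via E)
C: 9.9  (via H)
B: 11.5  (via H)
Shortest route: I → F → H → B = 11.5.

11.5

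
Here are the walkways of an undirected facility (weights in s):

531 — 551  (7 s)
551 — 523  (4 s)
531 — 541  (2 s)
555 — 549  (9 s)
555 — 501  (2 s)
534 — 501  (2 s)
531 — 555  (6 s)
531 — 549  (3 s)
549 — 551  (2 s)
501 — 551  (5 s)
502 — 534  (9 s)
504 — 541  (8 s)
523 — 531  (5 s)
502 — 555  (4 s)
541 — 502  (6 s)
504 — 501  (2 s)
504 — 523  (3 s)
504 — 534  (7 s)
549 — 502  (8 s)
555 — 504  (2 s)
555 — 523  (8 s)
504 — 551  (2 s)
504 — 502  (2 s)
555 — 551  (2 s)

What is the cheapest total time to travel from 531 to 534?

Running Dijkstra from 531:
531: 0
541: 2  (via 531)
549: 3  (via 531)
551: 5  (via 549)
523: 5  (via 531)
555: 6  (via 531)
504: 7  (via 551)
501: 8  (via 555)
502: 8  (via 541)
534: 10  (via 501)
Shortest route: 531 → 555 → 501 → 534 = 10 s.

10 s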